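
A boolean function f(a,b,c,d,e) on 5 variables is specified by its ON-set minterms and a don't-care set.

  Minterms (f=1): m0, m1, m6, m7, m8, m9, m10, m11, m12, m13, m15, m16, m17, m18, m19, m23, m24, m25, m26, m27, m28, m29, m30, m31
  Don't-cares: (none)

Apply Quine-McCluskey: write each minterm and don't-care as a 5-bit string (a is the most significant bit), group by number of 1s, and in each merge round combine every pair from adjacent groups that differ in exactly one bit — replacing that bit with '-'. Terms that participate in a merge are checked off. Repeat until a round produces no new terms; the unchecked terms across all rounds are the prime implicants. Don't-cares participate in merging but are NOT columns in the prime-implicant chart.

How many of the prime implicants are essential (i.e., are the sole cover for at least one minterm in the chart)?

size-2^0 implicants → 00000(✓)  00001(✓)  00110(✓)  00111(✓)  01000(✓)  01001(✓)  01010(✓)  01011(✓)  01100(✓)  01101(✓)  01111(✓)  10000(✓)  10001(✓)  10010(✓)  10011(✓)  10111(✓)  11000(✓)  11001(✓)  11010(✓)  11011(✓)  11100(✓)  11101(✓)  11110(✓)  11111(✓)
size-2^1 implicants → -0000(✓)  -0001(✓)  -0111(✓)  -1000(✓)  -1001(✓)  -1010(✓)  -1011(✓)  -1100(✓)  -1101(✓)  -1111(✓)  0-000(✓)  0-001(✓)  0-111(✓)  0000-(✓)  0011-  01-00(✓)  01-01(✓)  01-11(✓)  010-0(✓)  010-1(✓)  0100-(✓)  0101-(✓)  011-1(✓)  0110-(✓)  1-000(✓)  1-001(✓)  1-010(✓)  1-011(✓)  1-111(✓)  10-11(✓)  100-0(✓)  100-1(✓)  1000-(✓)  1001-(✓)  11-00(✓)  11-01(✓)  11-10(✓)  11-11(✓)  110-0(✓)  110-1(✓)  1100-(✓)  1101-(✓)  111-0(✓)  111-1(✓)  1110-(✓)  1111-(✓)
size-2^2 implicants → --000(✓)  --001(✓)  --111  -000-(✓)  -1-00(✓)  -1-01(✓)  -1-11(✓)  -10-0(✓)  -10-1(✓)  -100-(✓)  -101-(✓)  -11-1(✓)  -110-(✓)  0-00-(✓)  01--1(✓)  01-0-(✓)  010--(✓)  1--11  1-0-0(✓)  1-0-1(✓)  1-00-(✓)  1-01-(✓)  100--(✓)  11--0(✓)  11--1(✓)  11-0-(✓)  11-1-(✓)  110--(✓)  111--(✓)
size-2^3 implicants → --00-  -1--1  -1-0-  -10--  1-0--  11---
Unchecked terms (primes): --00-, --111, -1--1, -1-0-, -10--, 0011-, 1--11, 1-0--, 11---
Minterm coverage:
  m0 ⊆ --00- [E]
  m1 ⊆ --00- [E]
  m6 ⊆ 0011- [E]
  m7 ⊆ --111,0011-
  m8 ⊆ --00-,-1-0-,-10--
  m9 ⊆ --00-,-1--1,-1-0-,-10--
  m10 ⊆ -10-- [E]
  m11 ⊆ -1--1,-10--
  m12 ⊆ -1-0- [E]
  m13 ⊆ -1--1,-1-0-
  m15 ⊆ --111,-1--1
  m16 ⊆ --00-,1-0--
  m17 ⊆ --00-,1-0--
  m18 ⊆ 1-0-- [E]
  m19 ⊆ 1--11,1-0--
  m23 ⊆ --111,1--11
  m24 ⊆ --00-,-1-0-,-10--,1-0--,11---
  m25 ⊆ --00-,-1--1,-1-0-,-10--,1-0--,11---
  m26 ⊆ -10--,1-0--,11---
  m27 ⊆ -1--1,-10--,1--11,1-0--,11---
  m28 ⊆ -1-0-,11---
  m29 ⊆ -1--1,-1-0-,11---
  m30 ⊆ 11--- [E]
  m31 ⊆ --111,-1--1,1--11,11---
E = {--00-, -1-0-, -10--, 0011-, 1-0--, 11---}

6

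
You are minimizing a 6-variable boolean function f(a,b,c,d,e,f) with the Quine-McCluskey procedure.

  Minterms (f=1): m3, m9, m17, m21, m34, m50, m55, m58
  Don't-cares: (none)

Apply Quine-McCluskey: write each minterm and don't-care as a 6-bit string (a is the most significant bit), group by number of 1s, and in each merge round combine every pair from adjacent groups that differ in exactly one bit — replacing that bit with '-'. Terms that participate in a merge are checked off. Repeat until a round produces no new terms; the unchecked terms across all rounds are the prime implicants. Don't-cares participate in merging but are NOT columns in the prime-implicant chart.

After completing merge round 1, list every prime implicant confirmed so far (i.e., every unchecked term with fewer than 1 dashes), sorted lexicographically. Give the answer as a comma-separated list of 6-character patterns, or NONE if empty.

000011, 001001, 110111

Round 0: 000011 001001 010001✓ 010101✓ 100010✓ 110010✓ 110111 111010✓
Round 1: 010-01 1-0010 11-010
PIs = {000011, 001001, 010-01, 1-0010, 11-010, 110111}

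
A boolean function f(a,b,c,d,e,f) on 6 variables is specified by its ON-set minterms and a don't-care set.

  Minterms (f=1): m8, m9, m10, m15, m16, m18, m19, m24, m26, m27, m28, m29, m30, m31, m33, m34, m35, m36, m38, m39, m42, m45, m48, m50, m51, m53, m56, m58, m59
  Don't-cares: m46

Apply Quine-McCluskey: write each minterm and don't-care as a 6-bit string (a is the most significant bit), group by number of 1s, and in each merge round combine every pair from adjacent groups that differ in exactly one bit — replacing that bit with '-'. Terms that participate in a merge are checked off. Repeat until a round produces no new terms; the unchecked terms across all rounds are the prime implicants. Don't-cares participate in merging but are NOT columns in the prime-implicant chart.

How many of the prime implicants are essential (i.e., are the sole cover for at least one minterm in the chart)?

10

size-2^0 implicants → 001000(✓)  001001(✓)  001010(✓)  001111(✓)  010000(✓)  010010(✓)  010011(✓)  011000(✓)  011010(✓)  011011(✓)  011100(✓)  011101(✓)  011110(✓)  011111(✓)  100001(✓)  100010(✓)  100011(✓)  100100(✓)  100110(✓)  100111(✓)  101010(✓)  101101  101110(✓)  110000(✓)  110010(✓)  110011(✓)  110101  111000(✓)  111010(✓)  111011(✓)
size-2^1 implicants → -01010(✓)  -10000(✓)  -10010(✓)  -10011(✓)  -11000(✓)  -11010(✓)  -11011(✓)  0-1000(✓)  0-1010(✓)  0-1111  0010-0(✓)  00100-  01-000(✓)  01-010(✓)  01-011(✓)  0100-0(✓)  01001-(✓)  011-00(✓)  011-10(✓)  011-11(✓)  0110-0(✓)  01101-(✓)  0111-0(✓)  0111-1(✓)  01110-(✓)  01111-(✓)  1-0010(✓)  1-0011(✓)  1-1010(✓)  10-010(✓)  10-110(✓)  100-10(✓)  100-11(✓)  1000-1  10001-(✓)  1001-0  10011-(✓)  101-10(✓)  11-000(✓)  11-010(✓)  11-011(✓)  1100-0(✓)  11001-(✓)  1110-0(✓)  11101-(✓)
size-2^2 implicants → --1010  -1-000(✓)  -1-010(✓)  -1-011(✓)  -100-0(✓)  -1001-(✓)  -110-0(✓)  -1101-(✓)  0-10-0  01-0-0(✓)  01-01-(✓)  011--0  011-1-  0111--  1--010  1-001-  10--10  100-1-  11-0-0(✓)  11-01-(✓)
size-2^3 implicants → -1-0-0  -1-01-
Unchecked terms (primes): --1010, -1-0-0, -1-01-, 0-10-0, 0-1111, 00100-, 011--0, 011-1-, 0111--, 1--010, 1-001-, 10--10, 100-1-, 1000-1, 1001-0, 101101, 110101
Minterm coverage:
  m8 ⊆ 0-10-0,00100-
  m9 ⊆ 00100- [E]
  m10 ⊆ --1010,0-10-0
  m15 ⊆ 0-1111 [E]
  m16 ⊆ -1-0-0 [E]
  m18 ⊆ -1-0-0,-1-01-
  m19 ⊆ -1-01- [E]
  m24 ⊆ -1-0-0,0-10-0,011--0
  m26 ⊆ --1010,-1-0-0,-1-01-,0-10-0,011--0,011-1-
  m27 ⊆ -1-01-,011-1-
  m28 ⊆ 011--0,0111--
  m29 ⊆ 0111-- [E]
  m30 ⊆ 011--0,011-1-,0111--
  m31 ⊆ 0-1111,011-1-,0111--
  m33 ⊆ 1000-1 [E]
  m34 ⊆ 1--010,1-001-,10--10,100-1-
  m35 ⊆ 1-001-,100-1-,1000-1
  m36 ⊆ 1001-0 [E]
  m38 ⊆ 10--10,100-1-,1001-0
  m39 ⊆ 100-1- [E]
  m42 ⊆ --1010,1--010,10--10
  m45 ⊆ 101101 [E]
  m48 ⊆ -1-0-0 [E]
  m50 ⊆ -1-0-0,-1-01-,1--010,1-001-
  m51 ⊆ -1-01-,1-001-
  m53 ⊆ 110101 [E]
  m56 ⊆ -1-0-0 [E]
  m58 ⊆ --1010,-1-0-0,-1-01-,1--010
  m59 ⊆ -1-01- [E]
E = {-1-0-0, -1-01-, 0-1111, 00100-, 0111--, 100-1-, 1000-1, 1001-0, 101101, 110101}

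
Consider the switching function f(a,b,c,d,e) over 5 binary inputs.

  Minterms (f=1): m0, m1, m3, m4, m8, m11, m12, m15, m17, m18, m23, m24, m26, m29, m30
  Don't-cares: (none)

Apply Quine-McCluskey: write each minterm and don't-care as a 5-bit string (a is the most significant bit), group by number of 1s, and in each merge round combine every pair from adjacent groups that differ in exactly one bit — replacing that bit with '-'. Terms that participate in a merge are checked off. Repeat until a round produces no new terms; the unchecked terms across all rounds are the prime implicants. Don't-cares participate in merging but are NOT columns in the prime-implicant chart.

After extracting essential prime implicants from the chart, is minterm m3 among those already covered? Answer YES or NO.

size-2^0 implicants → 00000(✓)  00001(✓)  00011(✓)  00100(✓)  01000(✓)  01011(✓)  01100(✓)  01111(✓)  10001(✓)  10010(✓)  10111  11000(✓)  11010(✓)  11101  11110(✓)
size-2^1 implicants → -0001  -1000  0-000(✓)  0-011  0-100(✓)  00-00(✓)  000-1  0000-  01-00(✓)  01-11  1-010  11-10  110-0
size-2^2 implicants → 0--00
Unchecked terms (primes): -0001, -1000, 0--00, 0-011, 000-1, 0000-, 01-11, 1-010, 10111, 11-10, 110-0, 11101
Minterm coverage:
  m0 ⊆ 0--00,0000-
  m1 ⊆ -0001,000-1,0000-
  m3 ⊆ 0-011,000-1
  m4 ⊆ 0--00 [E]
  m8 ⊆ -1000,0--00
  m11 ⊆ 0-011,01-11
  m12 ⊆ 0--00 [E]
  m15 ⊆ 01-11 [E]
  m17 ⊆ -0001 [E]
  m18 ⊆ 1-010 [E]
  m23 ⊆ 10111 [E]
  m24 ⊆ -1000,110-0
  m26 ⊆ 1-010,11-10,110-0
  m29 ⊆ 11101 [E]
  m30 ⊆ 11-10 [E]
E = {-0001, 0--00, 01-11, 1-010, 10111, 11-10, 11101}

NO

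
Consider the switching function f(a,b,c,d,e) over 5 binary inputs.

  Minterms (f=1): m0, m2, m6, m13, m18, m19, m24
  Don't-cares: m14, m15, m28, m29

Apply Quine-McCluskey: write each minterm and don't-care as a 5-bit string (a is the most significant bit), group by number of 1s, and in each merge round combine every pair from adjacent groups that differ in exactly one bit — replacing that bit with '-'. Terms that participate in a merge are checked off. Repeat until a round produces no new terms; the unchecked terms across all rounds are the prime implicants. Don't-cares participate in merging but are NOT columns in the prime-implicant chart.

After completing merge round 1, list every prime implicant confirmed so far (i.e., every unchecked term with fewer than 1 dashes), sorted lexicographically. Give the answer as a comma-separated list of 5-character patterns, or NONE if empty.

NONE

size-2^0 implicants → 00000(✓)  00010(✓)  00110(✓)  01101(✓)  01110(✓)  01111(✓)  10010(✓)  10011(✓)  11000(✓)  11100(✓)  11101(✓)
size-2^1 implicants → -0010  -1101  0-110  00-10  000-0  011-1  0111-  1001-  11-00  1110-
Unchecked terms (primes): -0010, -1101, 0-110, 00-10, 000-0, 011-1, 0111-, 1001-, 11-00, 1110-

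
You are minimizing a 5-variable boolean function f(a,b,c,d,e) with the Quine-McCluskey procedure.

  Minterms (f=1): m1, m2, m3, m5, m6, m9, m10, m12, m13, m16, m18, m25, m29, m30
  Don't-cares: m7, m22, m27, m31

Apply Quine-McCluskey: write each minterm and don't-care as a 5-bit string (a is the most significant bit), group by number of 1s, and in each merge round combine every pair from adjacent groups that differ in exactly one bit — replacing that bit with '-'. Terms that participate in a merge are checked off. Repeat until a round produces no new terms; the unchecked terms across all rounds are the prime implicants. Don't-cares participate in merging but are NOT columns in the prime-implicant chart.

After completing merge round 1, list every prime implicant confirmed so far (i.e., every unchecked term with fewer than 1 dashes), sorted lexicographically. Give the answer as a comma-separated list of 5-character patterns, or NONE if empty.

size-2^0 implicants → 00001(✓)  00010(✓)  00011(✓)  00101(✓)  00110(✓)  00111(✓)  01001(✓)  01010(✓)  01100(✓)  01101(✓)  10000(✓)  10010(✓)  10110(✓)  11001(✓)  11011(✓)  11101(✓)  11110(✓)  11111(✓)
size-2^1 implicants → -0010(✓)  -0110(✓)  -1001(✓)  -1101(✓)  0-001(✓)  0-010  0-101(✓)  00-01(✓)  00-10(✓)  00-11(✓)  000-1(✓)  0001-(✓)  001-1(✓)  0011-(✓)  01-01(✓)  0110-  1-110  10-10(✓)  100-0  11-01(✓)  11-11(✓)  110-1(✓)  111-1(✓)  1111-
size-2^2 implicants → -0-10  -1-01  0--01  00--1  00-1-  11--1
Unchecked terms (primes): -0-10, -1-01, 0--01, 0-010, 00--1, 00-1-, 0110-, 1-110, 100-0, 11--1, 1111-

NONE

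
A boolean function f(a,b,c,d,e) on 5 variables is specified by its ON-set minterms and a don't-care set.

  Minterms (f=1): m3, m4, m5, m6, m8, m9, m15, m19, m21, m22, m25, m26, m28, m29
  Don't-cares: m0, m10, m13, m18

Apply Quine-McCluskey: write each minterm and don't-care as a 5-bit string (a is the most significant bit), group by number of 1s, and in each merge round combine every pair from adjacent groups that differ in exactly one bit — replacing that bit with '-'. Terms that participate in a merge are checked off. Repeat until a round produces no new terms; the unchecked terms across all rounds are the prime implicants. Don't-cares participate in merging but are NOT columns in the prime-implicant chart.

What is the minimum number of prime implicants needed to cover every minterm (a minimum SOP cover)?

9

[col 0] 00000*, 00011*, 00100*, 00101*, 00110*, 01000*, 01001*, 01010*, 01101*, 01111*, 10010*, 10011*, 10101*, 10110*, 11001*, 11010*, 11100*, 11101*
[col 1] -0011, -0101*, -0110, -1001*, -1010, -1101*, 0-000, 0-101*, 00-00, 001-0, 0010-, 01-01*, 010-0, 0100-, 011-1, 1-010, 1-101*, 10-10, 1001-, 11-01*, 1110-
[col 2] --101, -1-01
Prime implicants: --101, -0011, -0110, -1-01, -1010, 0-000, 00-00, 001-0, 0010-, 010-0, 0100-, 011-1, 1-010, 10-10, 1001-, 1110-
PI chart (minterm → PIs covering it):
  3 | -0011  (sole → essential)
  4 | 00-00,001-0,0010-
  5 | --101,0010-
  6 | -0110,001-0
  8 | 0-000,010-0,0100-
  9 | -1-01,0100-
  15 | 011-1  (sole → essential)
  19 | -0011,1001-
  21 | --101  (sole → essential)
  22 | -0110,10-10
  25 | -1-01  (sole → essential)
  26 | -1010,1-010
  28 | 1110-  (sole → essential)
  29 | --101,-1-01,1110-
Essential prime implicants: --101, -0011, -1-01, 011-1, 1110-
Petrick residual → -0110, -1010, 0-000, 00-00
Minimum SOP uses 9 PIs: cd'e + b'c'de + b'cde' + bd'e + bc'de' + a'c'd'e' + a'b'd'e' + a'bce + abcd'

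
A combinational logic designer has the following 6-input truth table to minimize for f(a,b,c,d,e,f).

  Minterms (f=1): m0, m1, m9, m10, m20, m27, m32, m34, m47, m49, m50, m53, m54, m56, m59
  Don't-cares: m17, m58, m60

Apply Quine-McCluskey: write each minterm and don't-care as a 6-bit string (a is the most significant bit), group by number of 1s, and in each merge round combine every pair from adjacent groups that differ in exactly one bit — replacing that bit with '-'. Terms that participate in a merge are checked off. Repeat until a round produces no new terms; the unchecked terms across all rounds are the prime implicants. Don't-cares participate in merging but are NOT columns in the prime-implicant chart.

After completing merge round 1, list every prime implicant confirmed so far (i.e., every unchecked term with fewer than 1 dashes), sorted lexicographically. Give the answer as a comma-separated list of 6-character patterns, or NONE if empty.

001010, 010100, 101111

[col 0] 000000*, 000001*, 001001*, 001010, 010001*, 010100, 011011*, 100000*, 100010*, 101111, 110001*, 110010*, 110101*, 110110*, 111000*, 111010*, 111011*, 111100*
[col 1] -00000, -10001, -11011, 0-0001, 00-001, 00000-, 1-0010, 1000-0, 11-010, 110-01, 110-10, 111-00, 1110-0, 11101-
Prime implicants: -00000, -10001, -11011, 0-0001, 00-001, 00000-, 001010, 010100, 1-0010, 1000-0, 101111, 11-010, 110-01, 110-10, 111-00, 1110-0, 11101-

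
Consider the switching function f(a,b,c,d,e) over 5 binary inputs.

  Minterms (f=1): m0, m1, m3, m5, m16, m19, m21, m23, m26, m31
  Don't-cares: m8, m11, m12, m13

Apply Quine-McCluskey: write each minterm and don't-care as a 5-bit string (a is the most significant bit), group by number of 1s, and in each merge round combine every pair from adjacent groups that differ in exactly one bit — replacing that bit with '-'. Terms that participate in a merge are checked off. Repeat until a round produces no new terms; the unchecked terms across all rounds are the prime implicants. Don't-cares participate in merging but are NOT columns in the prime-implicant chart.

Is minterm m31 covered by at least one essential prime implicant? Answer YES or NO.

size-2^0 implicants → 00000(✓)  00001(✓)  00011(✓)  00101(✓)  01000(✓)  01011(✓)  01100(✓)  01101(✓)  10000(✓)  10011(✓)  10101(✓)  10111(✓)  11010  11111(✓)
size-2^1 implicants → -0000  -0011  -0101  0-000  0-011  0-101  00-01  000-1  0000-  01-00  0110-  1-111  10-11  101-1
Unchecked terms (primes): -0000, -0011, -0101, 0-000, 0-011, 0-101, 00-01, 000-1, 0000-, 01-00, 0110-, 1-111, 10-11, 101-1, 11010
Minterm coverage:
  m0 ⊆ -0000,0-000,0000-
  m1 ⊆ 00-01,000-1,0000-
  m3 ⊆ -0011,0-011,000-1
  m5 ⊆ -0101,0-101,00-01
  m16 ⊆ -0000 [E]
  m19 ⊆ -0011,10-11
  m21 ⊆ -0101,101-1
  m23 ⊆ 1-111,10-11,101-1
  m26 ⊆ 11010 [E]
  m31 ⊆ 1-111 [E]
E = {-0000, 1-111, 11010}

YES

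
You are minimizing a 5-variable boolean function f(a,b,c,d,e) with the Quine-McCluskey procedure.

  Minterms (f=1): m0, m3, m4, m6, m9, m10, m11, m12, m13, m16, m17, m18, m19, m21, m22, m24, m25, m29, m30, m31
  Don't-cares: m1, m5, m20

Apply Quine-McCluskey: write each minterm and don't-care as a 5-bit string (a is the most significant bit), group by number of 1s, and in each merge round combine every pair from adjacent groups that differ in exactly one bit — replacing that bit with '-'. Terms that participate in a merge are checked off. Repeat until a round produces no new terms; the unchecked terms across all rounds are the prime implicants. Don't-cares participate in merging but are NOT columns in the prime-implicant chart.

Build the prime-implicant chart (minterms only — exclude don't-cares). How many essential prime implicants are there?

Round 0: 00000✓ 00001✓ 00011✓ 00100✓ 00101✓ 00110✓ 01001✓ 01010✓ 01011✓ 01100✓ 01101✓ 10000✓ 10001✓ 10010✓ 10011✓ 10100✓ 10101✓ 10110✓ 11000✓ 11001✓ 11101✓ 11110✓ 11111✓
Round 1: -0000✓ -0001✓ -0011✓ -0100✓ -0101✓ -0110✓ -1001✓ -1101✓ 0-001✓ 0-011✓ 0-100✓ 0-101✓ 00-00✓ 00-01✓ 000-1✓ 0000-✓ 001-0✓ 0010-✓ 01-01✓ 010-1✓ 0101- 0110-✓ 1-000✓ 1-001✓ 1-101✓ 1-110 10-00✓ 10-01✓ 10-10✓ 100-0✓ 100-1✓ 1000-✓ 1001-✓ 101-0✓ 1010-✓ 11-01✓ 1100-✓ 111-1 1111-
Round 2: --001✓ --101✓ -0-00✓ -0-01✓ -00-1 -000-✓ -01-0 -010-✓ -1-01✓ 0--01✓ 0-0-1 0-10- 00-0-✓ 1--01✓ 1-00- 10--0 10-0-✓ 100--
Round 3: ---01 -0-0-
PIs = {---01, -0-0-, -00-1, -01-0, 0-0-1, 0-10-, 0101-, 1-00-, 1-110, 10--0, 100--, 111-1, 1111-}
Coverage chart:
  m0: -0-0- ←essential
  m3: -00-1,0-0-1
  m4: -0-0-,-01-0,0-10-
  m6: -01-0 ←essential
  m9: ---01,0-0-1
  m10: 0101- ←essential
  m11: 0-0-1,0101-
  m12: 0-10- ←essential
  m13: ---01,0-10-
  m16: -0-0-,1-00-,10--0,100--
  m17: ---01,-0-0-,-00-1,1-00-,100--
  m18: 10--0,100--
  m19: -00-1,100--
  m21: ---01,-0-0-
  m22: -01-0,1-110,10--0
  m24: 1-00- ←essential
  m25: ---01,1-00-
  m29: ---01,111-1
  m30: 1-110,1111-
  m31: 111-1,1111-
Essential: -0-0-, -01-0, 0-10-, 0101-, 1-00-

5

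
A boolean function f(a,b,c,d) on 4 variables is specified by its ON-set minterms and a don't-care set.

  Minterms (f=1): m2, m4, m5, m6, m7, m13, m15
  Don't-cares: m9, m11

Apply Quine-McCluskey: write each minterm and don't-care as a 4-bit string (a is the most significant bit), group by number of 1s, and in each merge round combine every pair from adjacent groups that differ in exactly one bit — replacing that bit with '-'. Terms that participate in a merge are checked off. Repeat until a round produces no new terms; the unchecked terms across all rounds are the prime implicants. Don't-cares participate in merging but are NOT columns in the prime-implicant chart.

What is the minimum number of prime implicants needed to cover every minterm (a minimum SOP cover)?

3

Round 0: 0010✓ 0100✓ 0101✓ 0110✓ 0111✓ 1001✓ 1011✓ 1101✓ 1111✓
Round 1: -101✓ -111✓ 0-10 01-0✓ 01-1✓ 010-✓ 011-✓ 1-01✓ 1-11✓ 10-1✓ 11-1✓
Round 2: -1-1 01-- 1--1
PIs = {-1-1, 0-10, 01--, 1--1}
Coverage chart:
  m2: 0-10 ←essential
  m4: 01-- ←essential
  m5: -1-1,01--
  m6: 0-10,01--
  m7: -1-1,01--
  m13: -1-1,1--1
  m15: -1-1,1--1
Essential: 0-10, 01--
Petrick residual → -1-1
Min cover (3 terms): bd + a'cd' + a'b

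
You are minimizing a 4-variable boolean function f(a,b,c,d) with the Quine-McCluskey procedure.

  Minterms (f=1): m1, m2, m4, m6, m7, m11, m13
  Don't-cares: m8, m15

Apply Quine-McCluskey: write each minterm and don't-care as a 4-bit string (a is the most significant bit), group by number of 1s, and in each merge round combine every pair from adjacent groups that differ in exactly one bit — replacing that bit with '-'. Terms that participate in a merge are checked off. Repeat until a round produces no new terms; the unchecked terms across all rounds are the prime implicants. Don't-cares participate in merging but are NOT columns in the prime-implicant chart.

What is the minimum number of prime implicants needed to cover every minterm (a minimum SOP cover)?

6

size-2^0 implicants → 0001  0010(✓)  0100(✓)  0110(✓)  0111(✓)  1000  1011(✓)  1101(✓)  1111(✓)
size-2^1 implicants → -111  0-10  01-0  011-  1-11  11-1
Unchecked terms (primes): -111, 0-10, 0001, 01-0, 011-, 1-11, 1000, 11-1
Minterm coverage:
  m1 ⊆ 0001 [E]
  m2 ⊆ 0-10 [E]
  m4 ⊆ 01-0 [E]
  m6 ⊆ 0-10,01-0,011-
  m7 ⊆ -111,011-
  m11 ⊆ 1-11 [E]
  m13 ⊆ 11-1 [E]
E = {0-10, 0001, 01-0, 1-11, 11-1}
Petrick residual → -111
Cover = bcd + a'cd' + a'b'c'd + a'bd' + acd + abd  |cover|=6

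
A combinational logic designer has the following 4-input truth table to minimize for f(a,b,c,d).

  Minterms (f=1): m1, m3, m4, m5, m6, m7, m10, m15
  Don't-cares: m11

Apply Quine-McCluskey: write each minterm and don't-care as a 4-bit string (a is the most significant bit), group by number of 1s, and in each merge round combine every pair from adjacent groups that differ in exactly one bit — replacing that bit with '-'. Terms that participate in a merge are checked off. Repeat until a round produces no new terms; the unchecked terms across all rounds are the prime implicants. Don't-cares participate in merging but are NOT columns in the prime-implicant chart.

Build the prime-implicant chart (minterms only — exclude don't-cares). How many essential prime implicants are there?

Round 0: 0001✓ 0011✓ 0100✓ 0101✓ 0110✓ 0111✓ 1010✓ 1011✓ 1111✓
Round 1: -011✓ -111✓ 0-01✓ 0-11✓ 00-1✓ 01-0✓ 01-1✓ 010-✓ 011-✓ 1-11✓ 101-
Round 2: --11 0--1 01--
PIs = {--11, 0--1, 01--, 101-}
Coverage chart:
  m1: 0--1 ←essential
  m3: --11,0--1
  m4: 01-- ←essential
  m5: 0--1,01--
  m6: 01-- ←essential
  m7: --11,0--1,01--
  m10: 101- ←essential
  m15: --11 ←essential
Essential: --11, 0--1, 01--, 101-

4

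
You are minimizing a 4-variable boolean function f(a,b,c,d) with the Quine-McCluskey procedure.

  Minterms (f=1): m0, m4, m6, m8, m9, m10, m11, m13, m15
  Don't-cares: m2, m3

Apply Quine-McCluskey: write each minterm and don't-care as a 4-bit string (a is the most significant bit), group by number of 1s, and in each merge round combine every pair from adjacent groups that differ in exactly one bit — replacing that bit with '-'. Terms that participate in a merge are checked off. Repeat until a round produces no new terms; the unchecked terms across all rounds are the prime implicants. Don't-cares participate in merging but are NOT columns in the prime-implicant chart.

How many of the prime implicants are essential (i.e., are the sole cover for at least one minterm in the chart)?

Round 0: 0000✓ 0010✓ 0011✓ 0100✓ 0110✓ 1000✓ 1001✓ 1010✓ 1011✓ 1101✓ 1111✓
Round 1: -000✓ -010✓ -011✓ 0-00✓ 0-10✓ 00-0✓ 001-✓ 01-0✓ 1-01✓ 1-11✓ 10-0✓ 10-1✓ 100-✓ 101-✓ 11-1✓
Round 2: -0-0 -01- 0--0 1--1 10--
PIs = {-0-0, -01-, 0--0, 1--1, 10--}
Coverage chart:
  m0: -0-0,0--0
  m4: 0--0 ←essential
  m6: 0--0 ←essential
  m8: -0-0,10--
  m9: 1--1,10--
  m10: -0-0,-01-,10--
  m11: -01-,1--1,10--
  m13: 1--1 ←essential
  m15: 1--1 ←essential
Essential: 0--0, 1--1

2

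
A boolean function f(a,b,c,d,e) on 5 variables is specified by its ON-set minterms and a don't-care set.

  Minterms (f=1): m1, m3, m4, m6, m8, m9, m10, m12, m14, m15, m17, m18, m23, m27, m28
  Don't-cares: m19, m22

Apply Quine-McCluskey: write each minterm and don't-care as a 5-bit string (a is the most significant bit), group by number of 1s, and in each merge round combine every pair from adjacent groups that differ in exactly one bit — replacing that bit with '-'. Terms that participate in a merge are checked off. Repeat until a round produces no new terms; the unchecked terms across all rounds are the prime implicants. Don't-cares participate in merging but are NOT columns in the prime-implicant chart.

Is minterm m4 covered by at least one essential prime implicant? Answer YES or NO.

YES

[col 0] 00001*, 00011*, 00100*, 00110*, 01000*, 01001*, 01010*, 01100*, 01110*, 01111*, 10001*, 10010*, 10011*, 10110*, 10111*, 11011*, 11100*
[col 1] -0001*, -0011*, -0110, -1100, 0-001, 0-100*, 0-110*, 000-1*, 001-0*, 01-00*, 01-10*, 010-0*, 0100-, 011-0*, 0111-, 1-011, 10-10*, 10-11*, 100-1*, 1001-*, 1011-*
[col 2] -00-1, 0-1-0, 01--0, 10-1-
Prime implicants: -00-1, -0110, -1100, 0-001, 0-1-0, 01--0, 0100-, 0111-, 1-011, 10-1-
PI chart (minterm → PIs covering it):
  1 | -00-1,0-001
  3 | -00-1  (sole → essential)
  4 | 0-1-0  (sole → essential)
  6 | -0110,0-1-0
  8 | 01--0,0100-
  9 | 0-001,0100-
  10 | 01--0  (sole → essential)
  12 | -1100,0-1-0,01--0
  14 | 0-1-0,01--0,0111-
  15 | 0111-  (sole → essential)
  17 | -00-1  (sole → essential)
  18 | 10-1-  (sole → essential)
  23 | 10-1-  (sole → essential)
  27 | 1-011  (sole → essential)
  28 | -1100  (sole → essential)
Essential prime implicants: -00-1, -1100, 0-1-0, 01--0, 0111-, 1-011, 10-1-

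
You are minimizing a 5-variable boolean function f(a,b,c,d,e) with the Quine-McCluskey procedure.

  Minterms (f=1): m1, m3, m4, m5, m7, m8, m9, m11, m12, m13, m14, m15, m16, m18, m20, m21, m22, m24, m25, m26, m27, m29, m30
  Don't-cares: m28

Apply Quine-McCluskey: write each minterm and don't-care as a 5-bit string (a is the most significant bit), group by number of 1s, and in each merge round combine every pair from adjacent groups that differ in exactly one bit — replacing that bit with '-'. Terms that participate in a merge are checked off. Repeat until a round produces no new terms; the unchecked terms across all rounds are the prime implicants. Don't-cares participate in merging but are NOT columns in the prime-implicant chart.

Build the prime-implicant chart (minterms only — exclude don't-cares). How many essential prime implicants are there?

Round 0: 00001✓ 00011✓ 00100✓ 00101✓ 00111✓ 01000✓ 01001✓ 01011✓ 01100✓ 01101✓ 01110✓ 01111✓ 10000✓ 10010✓ 10100✓ 10101✓ 10110✓ 11000✓ 11001✓ 11010✓ 11011✓ 11100✓ 11101✓ 11110✓
Round 1: -0100✓ -0101✓ -1000✓ -1001✓ -1011✓ -1100✓ -1101✓ -1110✓ 0-001✓ 0-011✓ 0-100✓ 0-101✓ 0-111✓ 00-01✓ 00-11✓ 000-1✓ 001-1✓ 0010-✓ 01-00✓ 01-01✓ 01-11✓ 010-1✓ 0100-✓ 011-0✓ 011-1✓ 0110-✓ 0111-✓ 1-000✓ 1-010✓ 1-100✓ 1-101✓ 1-110✓ 10-00✓ 10-10✓ 100-0✓ 101-0✓ 1010-✓ 11-00✓ 11-01✓ 11-10✓ 110-0✓ 110-1✓ 1100-✓ 1101-✓ 111-0✓ 1110-✓
Round 2: --100✓ --101✓ -010-✓ -1-00✓ -1-01✓ -10-1 -100-✓ -11-0 -110-✓ 0--01✓ 0--11✓ 0-0-1✓ 0-1-1✓ 0-10-✓ 00--1✓ 01--1✓ 01-0-✓ 011-- 1--00✓ 1--10✓ 1-0-0✓ 1-1-0✓ 1-10-✓ 10--0✓ 11--0✓ 11-0-✓ 110--
Round 3: --10- -1-0- 0---1 1---0
PIs = {--10-, -1-0-, -10-1, -11-0, 0---1, 011--, 1---0, 110--}
Coverage chart:
  m1: 0---1 ←essential
  m3: 0---1 ←essential
  m4: --10- ←essential
  m5: --10-,0---1
  m7: 0---1 ←essential
  m8: -1-0- ←essential
  m9: -1-0-,-10-1,0---1
  m11: -10-1,0---1
  m12: --10-,-1-0-,-11-0,011--
  m13: --10-,-1-0-,0---1,011--
  m14: -11-0,011--
  m15: 0---1,011--
  m16: 1---0 ←essential
  m18: 1---0 ←essential
  m20: --10-,1---0
  m21: --10- ←essential
  m22: 1---0 ←essential
  m24: -1-0-,1---0,110--
  m25: -1-0-,-10-1,110--
  m26: 1---0,110--
  m27: -10-1,110--
  m29: --10-,-1-0-
  m30: -11-0,1---0
Essential: --10-, -1-0-, 0---1, 1---0

4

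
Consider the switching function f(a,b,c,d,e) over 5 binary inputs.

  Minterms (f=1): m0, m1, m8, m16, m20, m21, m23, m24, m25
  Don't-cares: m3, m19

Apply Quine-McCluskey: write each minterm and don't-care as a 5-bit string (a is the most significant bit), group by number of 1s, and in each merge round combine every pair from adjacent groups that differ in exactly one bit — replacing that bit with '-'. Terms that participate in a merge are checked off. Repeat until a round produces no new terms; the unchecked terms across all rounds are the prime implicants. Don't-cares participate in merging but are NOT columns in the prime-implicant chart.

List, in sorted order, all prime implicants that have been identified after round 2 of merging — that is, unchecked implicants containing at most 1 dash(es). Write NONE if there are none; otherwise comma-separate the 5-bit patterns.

-0011, 000-1, 0000-, 10-00, 10-11, 101-1, 1010-, 1100-

Round 0: 00000✓ 00001✓ 00011✓ 01000✓ 10000✓ 10011✓ 10100✓ 10101✓ 10111✓ 11000✓ 11001✓
Round 1: -0000✓ -0011 -1000✓ 0-000✓ 000-1 0000- 1-000✓ 10-00 10-11 101-1 1010- 1100-
Round 2: --000
PIs = {--000, -0011, 000-1, 0000-, 10-00, 10-11, 101-1, 1010-, 1100-}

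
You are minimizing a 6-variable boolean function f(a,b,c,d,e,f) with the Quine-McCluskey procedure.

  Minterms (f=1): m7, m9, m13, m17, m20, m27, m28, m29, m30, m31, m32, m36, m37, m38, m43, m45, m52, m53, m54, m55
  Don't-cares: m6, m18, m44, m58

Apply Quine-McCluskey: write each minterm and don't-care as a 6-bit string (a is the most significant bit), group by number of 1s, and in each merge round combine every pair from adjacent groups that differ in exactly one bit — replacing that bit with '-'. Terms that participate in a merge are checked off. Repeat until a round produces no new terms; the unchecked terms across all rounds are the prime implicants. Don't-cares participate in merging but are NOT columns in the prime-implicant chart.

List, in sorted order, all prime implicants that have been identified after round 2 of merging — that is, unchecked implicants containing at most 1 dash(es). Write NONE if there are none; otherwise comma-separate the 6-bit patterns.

-00110, -01101, -10100, 0-1101, 00011-, 001-01, 01-100, 010001, 010010, 011-11, 100-00, 101011, 111010

Round 0: 000110✓ 000111✓ 001001✓ 001101✓ 010001 010010 010100✓ 011011✓ 011100✓ 011101✓ 011110✓ 011111✓ 100000✓ 100100✓ 100101✓ 100110✓ 101011 101100✓ 101101✓ 110100✓ 110101✓ 110110✓ 110111✓ 111010
Round 1: -00110 -01101 -10100 0-1101 00011- 001-01 01-100 011-11 0111-0✓ 0111-1✓ 01110-✓ 01111-✓ 1-0100✓ 1-0101✓ 1-0110✓ 10-100✓ 10-101✓ 100-00 1001-0✓ 10010-✓ 10110-✓ 1101-0✓ 1101-1✓ 11010-✓ 11011-✓
Round 2: 0111-- 1-01-0 1-010- 10-10- 1101--
PIs = {-00110, -01101, -10100, 0-1101, 00011-, 001-01, 01-100, 010001, 010010, 011-11, 0111--, 1-01-0, 1-010-, 10-10-, 100-00, 101011, 1101--, 111010}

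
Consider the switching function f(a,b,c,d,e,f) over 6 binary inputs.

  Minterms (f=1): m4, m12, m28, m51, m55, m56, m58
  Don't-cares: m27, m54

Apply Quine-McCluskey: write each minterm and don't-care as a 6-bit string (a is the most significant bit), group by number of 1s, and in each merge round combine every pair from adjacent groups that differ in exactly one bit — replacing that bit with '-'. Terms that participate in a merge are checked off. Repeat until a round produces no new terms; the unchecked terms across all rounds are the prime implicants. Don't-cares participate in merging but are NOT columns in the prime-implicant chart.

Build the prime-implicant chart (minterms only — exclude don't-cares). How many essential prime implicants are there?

4

size-2^0 implicants → 000100(✓)  001100(✓)  011011  011100(✓)  110011(✓)  110110(✓)  110111(✓)  111000(✓)  111010(✓)
size-2^1 implicants → 0-1100  00-100  110-11  11011-  1110-0
Unchecked terms (primes): 0-1100, 00-100, 011011, 110-11, 11011-, 1110-0
Minterm coverage:
  m4 ⊆ 00-100 [E]
  m12 ⊆ 0-1100,00-100
  m28 ⊆ 0-1100 [E]
  m51 ⊆ 110-11 [E]
  m55 ⊆ 110-11,11011-
  m56 ⊆ 1110-0 [E]
  m58 ⊆ 1110-0 [E]
E = {0-1100, 00-100, 110-11, 1110-0}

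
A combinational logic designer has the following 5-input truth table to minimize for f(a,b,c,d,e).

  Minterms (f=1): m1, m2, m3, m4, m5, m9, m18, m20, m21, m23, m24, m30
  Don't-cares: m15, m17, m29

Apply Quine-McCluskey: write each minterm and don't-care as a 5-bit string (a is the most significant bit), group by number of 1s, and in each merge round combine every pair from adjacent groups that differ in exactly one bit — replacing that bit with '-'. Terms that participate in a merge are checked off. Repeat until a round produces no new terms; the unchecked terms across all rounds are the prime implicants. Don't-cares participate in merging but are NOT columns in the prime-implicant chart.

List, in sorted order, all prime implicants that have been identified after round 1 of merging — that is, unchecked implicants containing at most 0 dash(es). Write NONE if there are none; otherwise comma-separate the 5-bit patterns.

size-2^0 implicants → 00001(✓)  00010(✓)  00011(✓)  00100(✓)  00101(✓)  01001(✓)  01111  10001(✓)  10010(✓)  10100(✓)  10101(✓)  10111(✓)  11000  11101(✓)  11110
size-2^1 implicants → -0001(✓)  -0010  -0100(✓)  -0101(✓)  0-001  00-01(✓)  000-1  0001-  0010-(✓)  1-101  10-01(✓)  101-1  1010-(✓)
size-2^2 implicants → -0-01  -010-
Unchecked terms (primes): -0-01, -0010, -010-, 0-001, 000-1, 0001-, 01111, 1-101, 101-1, 11000, 11110

01111, 11000, 11110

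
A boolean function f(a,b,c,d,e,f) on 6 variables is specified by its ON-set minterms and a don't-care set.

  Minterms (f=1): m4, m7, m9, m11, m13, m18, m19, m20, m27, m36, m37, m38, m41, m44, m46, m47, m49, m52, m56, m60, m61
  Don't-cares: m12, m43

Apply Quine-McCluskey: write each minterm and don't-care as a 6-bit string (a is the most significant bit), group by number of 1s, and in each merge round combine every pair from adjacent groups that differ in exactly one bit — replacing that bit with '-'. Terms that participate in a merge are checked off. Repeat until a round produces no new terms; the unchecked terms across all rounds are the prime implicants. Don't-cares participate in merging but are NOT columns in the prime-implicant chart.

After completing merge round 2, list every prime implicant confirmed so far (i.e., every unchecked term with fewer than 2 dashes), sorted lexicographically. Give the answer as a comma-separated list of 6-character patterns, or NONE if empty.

size-2^0 implicants → 000100(✓)  000111  001001(✓)  001011(✓)  001100(✓)  001101(✓)  010010(✓)  010011(✓)  010100(✓)  011011(✓)  100100(✓)  100101(✓)  100110(✓)  101001(✓)  101011(✓)  101100(✓)  101110(✓)  101111(✓)  110001  110100(✓)  111000(✓)  111100(✓)  111101(✓)
size-2^1 implicants → -00100(✓)  -01001(✓)  -01011(✓)  -01100(✓)  -10100(✓)  0-0100(✓)  0-1011  00-100(✓)  001-01  0010-1(✓)  00110-  01-011  01001-  1-0100(✓)  1-1100(✓)  10-100(✓)  10-110(✓)  1001-0(✓)  10010-  101-11  1010-1(✓)  1011-0(✓)  10111-  11-100(✓)  111-00  11110-
size-2^2 implicants → --0100  -0-100  -010-1  1--100  10-1-0
Unchecked terms (primes): --0100, -0-100, -010-1, 0-1011, 000111, 001-01, 00110-, 01-011, 01001-, 1--100, 10-1-0, 10010-, 101-11, 10111-, 110001, 111-00, 11110-

0-1011, 000111, 001-01, 00110-, 01-011, 01001-, 10010-, 101-11, 10111-, 110001, 111-00, 11110-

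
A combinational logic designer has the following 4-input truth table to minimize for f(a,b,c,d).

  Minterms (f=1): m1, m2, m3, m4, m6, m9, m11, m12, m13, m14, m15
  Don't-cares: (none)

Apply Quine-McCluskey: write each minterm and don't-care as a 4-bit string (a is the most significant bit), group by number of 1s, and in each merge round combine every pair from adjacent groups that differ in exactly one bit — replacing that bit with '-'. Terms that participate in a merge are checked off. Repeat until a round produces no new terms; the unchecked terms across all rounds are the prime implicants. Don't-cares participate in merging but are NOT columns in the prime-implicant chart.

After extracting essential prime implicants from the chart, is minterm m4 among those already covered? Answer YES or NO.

YES

size-2^0 implicants → 0001(✓)  0010(✓)  0011(✓)  0100(✓)  0110(✓)  1001(✓)  1011(✓)  1100(✓)  1101(✓)  1110(✓)  1111(✓)
size-2^1 implicants → -001(✓)  -011(✓)  -100(✓)  -110(✓)  0-10  00-1(✓)  001-  01-0(✓)  1-01(✓)  1-11(✓)  10-1(✓)  11-0(✓)  11-1(✓)  110-(✓)  111-(✓)
size-2^2 implicants → -0-1  -1-0  1--1  11--
Unchecked terms (primes): -0-1, -1-0, 0-10, 001-, 1--1, 11--
Minterm coverage:
  m1 ⊆ -0-1 [E]
  m2 ⊆ 0-10,001-
  m3 ⊆ -0-1,001-
  m4 ⊆ -1-0 [E]
  m6 ⊆ -1-0,0-10
  m9 ⊆ -0-1,1--1
  m11 ⊆ -0-1,1--1
  m12 ⊆ -1-0,11--
  m13 ⊆ 1--1,11--
  m14 ⊆ -1-0,11--
  m15 ⊆ 1--1,11--
E = {-0-1, -1-0}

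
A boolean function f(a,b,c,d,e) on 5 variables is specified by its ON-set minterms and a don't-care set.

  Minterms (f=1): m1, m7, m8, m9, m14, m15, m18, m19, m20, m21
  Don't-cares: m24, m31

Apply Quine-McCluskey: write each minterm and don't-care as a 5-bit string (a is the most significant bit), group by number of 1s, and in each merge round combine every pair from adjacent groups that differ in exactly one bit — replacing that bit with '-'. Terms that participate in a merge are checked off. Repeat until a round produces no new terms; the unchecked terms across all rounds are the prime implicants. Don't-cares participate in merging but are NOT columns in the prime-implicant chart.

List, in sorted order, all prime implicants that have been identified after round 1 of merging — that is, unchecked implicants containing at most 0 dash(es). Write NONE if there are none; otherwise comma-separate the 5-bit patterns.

[col 0] 00001*, 00111*, 01000*, 01001*, 01110*, 01111*, 10010*, 10011*, 10100*, 10101*, 11000*, 11111*
[col 1] -1000, -1111, 0-001, 0-111, 0100-, 0111-, 1001-, 1010-
Prime implicants: -1000, -1111, 0-001, 0-111, 0100-, 0111-, 1001-, 1010-

NONE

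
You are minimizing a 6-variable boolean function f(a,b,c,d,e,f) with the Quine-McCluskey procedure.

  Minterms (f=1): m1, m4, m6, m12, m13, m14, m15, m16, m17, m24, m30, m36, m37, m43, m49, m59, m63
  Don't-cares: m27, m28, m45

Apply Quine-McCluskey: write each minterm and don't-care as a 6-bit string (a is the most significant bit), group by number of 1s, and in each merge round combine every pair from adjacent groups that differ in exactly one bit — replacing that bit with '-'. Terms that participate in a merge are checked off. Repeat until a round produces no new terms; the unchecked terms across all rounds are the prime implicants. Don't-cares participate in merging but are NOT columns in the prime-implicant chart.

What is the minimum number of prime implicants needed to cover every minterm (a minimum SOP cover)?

9

[col 0] 000001*, 000100*, 000110*, 001100*, 001101*, 001110*, 001111*, 010000*, 010001*, 011000*, 011011*, 011100*, 011110*, 100100*, 100101*, 101011*, 101101*, 110001*, 111011*, 111111*
[col 1] -00100, -01101, -10001, -11011, 0-0001, 0-1100*, 0-1110*, 00-100*, 00-110*, 0001-0*, 0011-0*, 0011-1*, 00110-*, 00111-*, 01-000, 01000-, 011-00, 0111-0*, 1-1011, 10-101, 10010-, 111-11
[col 2] 0-11-0, 00-1-0, 0011--
Prime implicants: -00100, -01101, -10001, -11011, 0-0001, 0-11-0, 00-1-0, 0011--, 01-000, 01000-, 011-00, 1-1011, 10-101, 10010-, 111-11
PI chart (minterm → PIs covering it):
  1 | 0-0001  (sole → essential)
  4 | -00100,00-1-0
  6 | 00-1-0  (sole → essential)
  12 | 0-11-0,00-1-0,0011--
  13 | -01101,0011--
  14 | 0-11-0,00-1-0,0011--
  15 | 0011--  (sole → essential)
  16 | 01-000,01000-
  17 | -10001,0-0001,01000-
  24 | 01-000,011-00
  30 | 0-11-0  (sole → essential)
  36 | -00100,10010-
  37 | 10-101,10010-
  43 | 1-1011  (sole → essential)
  49 | -10001  (sole → essential)
  59 | -11011,1-1011,111-11
  63 | 111-11  (sole → essential)
Essential prime implicants: -10001, 0-0001, 0-11-0, 00-1-0, 0011--, 1-1011, 111-11
Petrick residual → 01-000, 10010-
Minimum SOP uses 9 PIs: bc'd'e'f + a'c'd'e'f + a'cdf' + a'b'df' + a'b'cd + a'bd'e'f' + acd'ef + ab'c'de' + abcef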